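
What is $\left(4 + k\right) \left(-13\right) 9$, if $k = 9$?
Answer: $-1521$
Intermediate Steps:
$\left(4 + k\right) \left(-13\right) 9 = \left(4 + 9\right) \left(-13\right) 9 = 13 \left(-13\right) 9 = \left(-169\right) 9 = -1521$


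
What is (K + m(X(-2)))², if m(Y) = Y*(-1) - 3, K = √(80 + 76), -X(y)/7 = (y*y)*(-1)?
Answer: 1117 - 124*√39 ≈ 342.62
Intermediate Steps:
X(y) = 7*y² (X(y) = -7*y*y*(-1) = -7*y²*(-1) = -(-7)*y² = 7*y²)
K = 2*√39 (K = √156 = 2*√39 ≈ 12.490)
m(Y) = -3 - Y (m(Y) = -Y - 3 = -3 - Y)
(K + m(X(-2)))² = (2*√39 + (-3 - 7*(-2)²))² = (2*√39 + (-3 - 7*4))² = (2*√39 + (-3 - 1*28))² = (2*√39 + (-3 - 28))² = (2*√39 - 31)² = (-31 + 2*√39)²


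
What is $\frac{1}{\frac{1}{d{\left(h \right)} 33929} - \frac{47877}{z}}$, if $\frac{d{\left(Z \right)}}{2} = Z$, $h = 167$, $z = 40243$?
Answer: $- \frac{65149312214}{77507973797} \approx -0.84055$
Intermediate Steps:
$d{\left(Z \right)} = 2 Z$
$\frac{1}{\frac{1}{d{\left(h \right)} 33929} - \frac{47877}{z}} = \frac{1}{\frac{1}{2 \cdot 167 \cdot 33929} - \frac{47877}{40243}} = \frac{1}{\frac{1}{334} \cdot \frac{1}{33929} - \frac{47877}{40243}} = \frac{1}{\frac{1}{11332286} - \frac{47877}{40243}} = \frac{1}{- \frac{77507973797}{65149312214}} = - \frac{65149312214}{77507973797}$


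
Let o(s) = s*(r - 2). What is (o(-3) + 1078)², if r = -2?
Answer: 1188100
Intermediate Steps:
o(s) = -4*s (o(s) = s*(-2 - 2) = s*(-4) = -4*s)
(o(-3) + 1078)² = (-4*(-3) + 1078)² = (12 + 1078)² = 1090² = 1188100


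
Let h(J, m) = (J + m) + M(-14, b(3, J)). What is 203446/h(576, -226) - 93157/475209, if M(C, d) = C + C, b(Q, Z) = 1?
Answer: 363343510/575253 ≈ 631.62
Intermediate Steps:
M(C, d) = 2*C
h(J, m) = -28 + J + m (h(J, m) = (J + m) + 2*(-14) = (J + m) - 28 = -28 + J + m)
203446/h(576, -226) - 93157/475209 = 203446/(-28 + 576 - 226) - 93157/475209 = 203446/322 - 93157*1/475209 = 203446*(1/322) - 4903/25011 = 101723/161 - 4903/25011 = 363343510/575253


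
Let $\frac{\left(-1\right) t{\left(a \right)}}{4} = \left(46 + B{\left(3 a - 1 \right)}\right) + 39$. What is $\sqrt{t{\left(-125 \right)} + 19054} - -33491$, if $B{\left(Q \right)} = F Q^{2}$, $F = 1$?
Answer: $33491 + i \sqrt{546790} \approx 33491.0 + 739.45 i$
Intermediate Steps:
$B{\left(Q \right)} = Q^{2}$ ($B{\left(Q \right)} = 1 Q^{2} = Q^{2}$)
$t{\left(a \right)} = -340 - 4 \left(-1 + 3 a\right)^{2}$ ($t{\left(a \right)} = - 4 \left(\left(46 + \left(3 a - 1\right)^{2}\right) + 39\right) = - 4 \left(\left(46 + \left(-1 + 3 a\right)^{2}\right) + 39\right) = - 4 \left(85 + \left(-1 + 3 a\right)^{2}\right) = -340 - 4 \left(-1 + 3 a\right)^{2}$)
$\sqrt{t{\left(-125 \right)} + 19054} - -33491 = \sqrt{\left(-344 - 36 \left(-125\right)^{2} + 24 \left(-125\right)\right) + 19054} - -33491 = \sqrt{\left(-344 - 562500 - 3000\right) + 19054} + 33491 = \sqrt{-565844 + 19054} + 33491 = \sqrt{-546790} + 33491 = i \sqrt{546790} + 33491 = 33491 + i \sqrt{546790}$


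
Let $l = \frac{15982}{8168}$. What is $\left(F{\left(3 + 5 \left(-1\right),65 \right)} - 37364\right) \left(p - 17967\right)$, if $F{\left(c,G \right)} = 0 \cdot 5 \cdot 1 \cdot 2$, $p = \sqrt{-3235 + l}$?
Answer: $671318988 - \frac{18682 i \sqrt{13481027729}}{1021} \approx 6.7132 \cdot 10^{8} - 2.1245 \cdot 10^{6} i$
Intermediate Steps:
$l = \frac{7991}{4084}$ ($l = 15982 \cdot \frac{1}{8168} = \frac{7991}{4084} \approx 1.9567$)
$p = \frac{i \sqrt{13481027729}}{2042}$ ($p = \sqrt{-3235 + \frac{7991}{4084}} = \sqrt{- \frac{13203749}{4084}} = \frac{i \sqrt{13481027729}}{2042} \approx 56.86 i$)
$F{\left(c,G \right)} = 0$ ($F{\left(c,G \right)} = 0 \cdot 5 \cdot 2 = 0 \cdot 2 = 0$)
$\left(F{\left(3 + 5 \left(-1\right),65 \right)} - 37364\right) \left(p - 17967\right) = \left(0 - 37364\right) \left(\frac{i \sqrt{13481027729}}{2042} - 17967\right) = - 37364 \left(-17967 + \frac{i \sqrt{13481027729}}{2042}\right) = 671318988 - \frac{18682 i \sqrt{13481027729}}{1021}$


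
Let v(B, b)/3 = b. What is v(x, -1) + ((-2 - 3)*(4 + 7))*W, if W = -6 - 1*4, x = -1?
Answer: 547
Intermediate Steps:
v(B, b) = 3*b
W = -10 (W = -6 - 4 = -10)
v(x, -1) + ((-2 - 3)*(4 + 7))*W = 3*(-1) + ((-2 - 3)*(4 + 7))*(-10) = -3 - 5*11*(-10) = -3 - 55*(-10) = -3 + 550 = 547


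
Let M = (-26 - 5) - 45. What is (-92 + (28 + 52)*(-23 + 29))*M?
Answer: -29488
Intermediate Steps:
M = -76 (M = -31 - 45 = -76)
(-92 + (28 + 52)*(-23 + 29))*M = (-92 + (28 + 52)*(-23 + 29))*(-76) = (-92 + 80*6)*(-76) = (-92 + 480)*(-76) = 388*(-76) = -29488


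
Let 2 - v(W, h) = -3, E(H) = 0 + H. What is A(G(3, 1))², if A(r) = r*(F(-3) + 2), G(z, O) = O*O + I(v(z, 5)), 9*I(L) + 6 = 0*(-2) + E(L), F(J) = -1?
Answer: 64/81 ≈ 0.79012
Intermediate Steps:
E(H) = H
v(W, h) = 5 (v(W, h) = 2 - 1*(-3) = 2 + 3 = 5)
I(L) = -⅔ + L/9 (I(L) = -⅔ + (0*(-2) + L)/9 = -⅔ + (0 + L)/9 = -⅔ + L/9)
G(z, O) = -⅑ + O² (G(z, O) = O*O + (-⅔ + (⅑)*5) = O² + (-⅔ + 5/9) = O² - ⅑ = -⅑ + O²)
A(r) = r (A(r) = r*(-1 + 2) = r*1 = r)
A(G(3, 1))² = (-⅑ + 1²)² = (-⅑ + 1)² = (8/9)² = 64/81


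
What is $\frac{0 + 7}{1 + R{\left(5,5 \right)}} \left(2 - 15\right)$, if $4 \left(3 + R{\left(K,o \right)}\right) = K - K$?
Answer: $\frac{91}{2} \approx 45.5$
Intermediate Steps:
$R{\left(K,o \right)} = -3$ ($R{\left(K,o \right)} = -3 + \frac{K - K}{4} = -3 + \frac{1}{4} \cdot 0 = -3 + 0 = -3$)
$\frac{0 + 7}{1 + R{\left(5,5 \right)}} \left(2 - 15\right) = \frac{0 + 7}{1 - 3} \left(2 - 15\right) = \frac{7}{-2} \left(-13\right) = 7 \left(- \frac{1}{2}\right) \left(-13\right) = \left(- \frac{7}{2}\right) \left(-13\right) = \frac{91}{2}$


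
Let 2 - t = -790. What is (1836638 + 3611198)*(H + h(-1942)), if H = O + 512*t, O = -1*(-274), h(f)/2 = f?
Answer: 2189452601384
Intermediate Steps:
h(f) = 2*f
O = 274
t = 792 (t = 2 - 1*(-790) = 2 + 790 = 792)
H = 405778 (H = 274 + 512*792 = 274 + 405504 = 405778)
(1836638 + 3611198)*(H + h(-1942)) = (1836638 + 3611198)*(405778 + 2*(-1942)) = 5447836*(405778 - 3884) = 5447836*401894 = 2189452601384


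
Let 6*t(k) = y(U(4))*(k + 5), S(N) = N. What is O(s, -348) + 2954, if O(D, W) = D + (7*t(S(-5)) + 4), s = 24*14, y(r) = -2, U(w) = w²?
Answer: 3294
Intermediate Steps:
t(k) = -5/3 - k/3 (t(k) = (-2*(k + 5))/6 = (-2*(5 + k))/6 = (-10 - 2*k)/6 = -5/3 - k/3)
s = 336
O(D, W) = 4 + D (O(D, W) = D + (7*(-5/3 - ⅓*(-5)) + 4) = D + (7*(-5/3 + 5/3) + 4) = D + (7*0 + 4) = D + (0 + 4) = D + 4 = 4 + D)
O(s, -348) + 2954 = (4 + 336) + 2954 = 340 + 2954 = 3294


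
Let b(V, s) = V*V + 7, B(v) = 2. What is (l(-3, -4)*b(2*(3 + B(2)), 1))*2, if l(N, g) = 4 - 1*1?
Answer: 642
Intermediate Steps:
l(N, g) = 3 (l(N, g) = 4 - 1 = 3)
b(V, s) = 7 + V**2 (b(V, s) = V**2 + 7 = 7 + V**2)
(l(-3, -4)*b(2*(3 + B(2)), 1))*2 = (3*(7 + (2*(3 + 2))**2))*2 = (3*(7 + (2*5)**2))*2 = (3*(7 + 10**2))*2 = (3*(7 + 100))*2 = (3*107)*2 = 321*2 = 642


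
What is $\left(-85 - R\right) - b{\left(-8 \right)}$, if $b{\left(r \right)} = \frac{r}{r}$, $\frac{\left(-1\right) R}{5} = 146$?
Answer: $644$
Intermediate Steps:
$R = -730$ ($R = \left(-5\right) 146 = -730$)
$b{\left(r \right)} = 1$
$\left(-85 - R\right) - b{\left(-8 \right)} = \left(-85 - -730\right) - 1 = \left(-85 + 730\right) - 1 = 645 - 1 = 644$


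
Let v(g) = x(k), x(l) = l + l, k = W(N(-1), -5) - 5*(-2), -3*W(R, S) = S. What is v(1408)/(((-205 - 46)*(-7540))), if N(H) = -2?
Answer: 7/567762 ≈ 1.2329e-5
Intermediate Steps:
W(R, S) = -S/3
k = 35/3 (k = -⅓*(-5) - 5*(-2) = 5/3 + 10 = 35/3 ≈ 11.667)
x(l) = 2*l
v(g) = 70/3 (v(g) = 2*(35/3) = 70/3)
v(1408)/(((-205 - 46)*(-7540))) = 70/(3*(((-205 - 46)*(-7540)))) = 70/(3*((-251*(-7540)))) = (70/3)/1892540 = (70/3)*(1/1892540) = 7/567762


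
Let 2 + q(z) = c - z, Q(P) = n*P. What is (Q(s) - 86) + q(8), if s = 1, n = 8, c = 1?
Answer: -87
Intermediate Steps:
Q(P) = 8*P
q(z) = -1 - z (q(z) = -2 + (1 - z) = -1 - z)
(Q(s) - 86) + q(8) = (8*1 - 86) + (-1 - 1*8) = (8 - 86) + (-1 - 8) = -78 - 9 = -87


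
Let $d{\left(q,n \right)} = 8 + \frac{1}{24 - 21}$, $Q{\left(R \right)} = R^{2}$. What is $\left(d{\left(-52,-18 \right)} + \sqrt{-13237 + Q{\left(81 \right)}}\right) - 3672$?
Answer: $- \frac{10991}{3} + 2 i \sqrt{1669} \approx -3663.7 + 81.707 i$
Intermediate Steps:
$d{\left(q,n \right)} = \frac{25}{3}$ ($d{\left(q,n \right)} = 8 + \frac{1}{3} = \frac{25}{3}$)
$\left(d{\left(-52,-18 \right)} + \sqrt{-13237 + Q{\left(81 \right)}}\right) - 3672 = \left(\frac{25}{3} + \sqrt{-13237 + 81^{2}}\right) - 3672 = \left(\frac{25}{3} + \sqrt{-13237 + 6561}\right) - 3672 = \left(\frac{25}{3} + \sqrt{-6676}\right) - 3672 = \left(\frac{25}{3} + 2 i \sqrt{1669}\right) - 3672 = - \frac{10991}{3} + 2 i \sqrt{1669}$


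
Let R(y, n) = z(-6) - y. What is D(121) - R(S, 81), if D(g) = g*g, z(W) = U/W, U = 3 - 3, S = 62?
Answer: 14703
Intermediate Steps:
U = 0
z(W) = 0 (z(W) = 0/W = 0)
R(y, n) = -y (R(y, n) = 0 - y = -y)
D(g) = g**2
D(121) - R(S, 81) = 121**2 - (-1)*62 = 14641 - 1*(-62) = 14641 + 62 = 14703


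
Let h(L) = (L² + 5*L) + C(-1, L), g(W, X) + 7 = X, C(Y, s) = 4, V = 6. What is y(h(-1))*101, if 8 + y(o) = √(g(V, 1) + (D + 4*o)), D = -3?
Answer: -808 + 303*I ≈ -808.0 + 303.0*I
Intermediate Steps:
g(W, X) = -7 + X
h(L) = 4 + L² + 5*L (h(L) = (L² + 5*L) + 4 = 4 + L² + 5*L)
y(o) = -8 + √(-9 + 4*o) (y(o) = -8 + √((-7 + 1) + (-3 + 4*o)) = -8 + √(-6 + (-3 + 4*o)) = -8 + √(-9 + 4*o))
y(h(-1))*101 = (-8 + √(-9 + 4*(4 + (-1)² + 5*(-1))))*101 = (-8 + √(-9 + 4*(4 + 1 - 5)))*101 = (-8 + √(-9 + 4*0))*101 = (-8 + √(-9 + 0))*101 = (-8 + √(-9))*101 = (-8 + 3*I)*101 = -808 + 303*I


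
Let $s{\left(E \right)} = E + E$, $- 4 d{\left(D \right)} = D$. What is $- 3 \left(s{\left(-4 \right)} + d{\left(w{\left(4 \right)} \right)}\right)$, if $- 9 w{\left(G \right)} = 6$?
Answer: $\frac{47}{2} \approx 23.5$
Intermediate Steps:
$w{\left(G \right)} = - \frac{2}{3}$ ($w{\left(G \right)} = \left(- \frac{1}{9}\right) 6 = - \frac{2}{3}$)
$d{\left(D \right)} = - \frac{D}{4}$
$s{\left(E \right)} = 2 E$
$- 3 \left(s{\left(-4 \right)} + d{\left(w{\left(4 \right)} \right)}\right) = - 3 \left(2 \left(-4\right) - - \frac{1}{6}\right) = - 3 \left(-8 + \frac{1}{6}\right) = \left(-3\right) \left(- \frac{47}{6}\right) = \frac{47}{2}$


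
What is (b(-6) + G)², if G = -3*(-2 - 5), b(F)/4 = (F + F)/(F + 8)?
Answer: 9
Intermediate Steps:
b(F) = 8*F/(8 + F) (b(F) = 4*((F + F)/(F + 8)) = 4*((2*F)/(8 + F)) = 4*(2*F/(8 + F)) = 8*F/(8 + F))
G = 21 (G = -3*(-7) = 21)
(b(-6) + G)² = (8*(-6)/(8 - 6) + 21)² = (8*(-6)/2 + 21)² = (8*(-6)*(½) + 21)² = (-24 + 21)² = (-3)² = 9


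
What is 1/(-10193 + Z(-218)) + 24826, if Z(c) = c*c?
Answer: 926779407/37331 ≈ 24826.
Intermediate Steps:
Z(c) = c**2
1/(-10193 + Z(-218)) + 24826 = 1/(-10193 + (-218)**2) + 24826 = 1/(-10193 + 47524) + 24826 = 1/37331 + 24826 = 926779407/37331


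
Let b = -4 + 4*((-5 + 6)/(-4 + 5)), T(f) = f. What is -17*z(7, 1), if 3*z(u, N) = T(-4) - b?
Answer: 68/3 ≈ 22.667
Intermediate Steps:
b = 0 (b = -4 + 4*(1/1) = -4 + 4*(1*1) = -4 + 4*1 = -4 + 4 = 0)
z(u, N) = -4/3 (z(u, N) = (-4 - 1*0)/3 = (-4 + 0)/3 = (1/3)*(-4) = -4/3)
-17*z(7, 1) = -17*(-4/3) = 68/3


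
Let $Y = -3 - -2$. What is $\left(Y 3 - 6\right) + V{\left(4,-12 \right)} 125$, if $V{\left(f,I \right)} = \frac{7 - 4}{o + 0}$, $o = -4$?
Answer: $- \frac{411}{4} \approx -102.75$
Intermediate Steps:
$Y = -1$ ($Y = -3 + 2 = -1$)
$V{\left(f,I \right)} = - \frac{3}{4}$ ($V{\left(f,I \right)} = \frac{7 - 4}{-4 + 0} = \frac{3}{-4} = 3 \left(- \frac{1}{4}\right) = - \frac{3}{4}$)
$\left(Y 3 - 6\right) + V{\left(4,-12 \right)} 125 = \left(\left(-1\right) 3 - 6\right) - \frac{375}{4} = \left(-3 - 6\right) - \frac{375}{4} = -9 - \frac{375}{4} = - \frac{411}{4}$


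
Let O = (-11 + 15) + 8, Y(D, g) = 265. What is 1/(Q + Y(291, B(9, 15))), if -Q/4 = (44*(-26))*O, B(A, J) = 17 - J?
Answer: 1/55177 ≈ 1.8123e-5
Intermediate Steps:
O = 12 (O = 4 + 8 = 12)
Q = 54912 (Q = -4*44*(-26)*12 = -(-4576)*12 = -4*(-13728) = 54912)
1/(Q + Y(291, B(9, 15))) = 1/(54912 + 265) = 1/55177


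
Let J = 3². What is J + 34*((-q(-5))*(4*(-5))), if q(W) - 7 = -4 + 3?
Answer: 4089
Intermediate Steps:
q(W) = 6 (q(W) = 7 + (-4 + 3) = 7 - 1 = 6)
J = 9
J + 34*((-q(-5))*(4*(-5))) = 9 + 34*((-1*6)*(4*(-5))) = 9 + 34*(-6*(-20)) = 9 + 34*120 = 9 + 4080 = 4089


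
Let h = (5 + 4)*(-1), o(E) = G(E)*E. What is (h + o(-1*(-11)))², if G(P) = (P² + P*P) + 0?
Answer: 7038409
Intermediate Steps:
G(P) = 2*P² (G(P) = (P² + P²) + 0 = 2*P² + 0 = 2*P²)
o(E) = 2*E³ (o(E) = (2*E²)*E = 2*E³)
h = -9 (h = 9*(-1) = -9)
(h + o(-1*(-11)))² = (-9 + 2*(-1*(-11))³)² = (-9 + 2*11³)² = (-9 + 2*1331)² = (-9 + 2662)² = 2653² = 7038409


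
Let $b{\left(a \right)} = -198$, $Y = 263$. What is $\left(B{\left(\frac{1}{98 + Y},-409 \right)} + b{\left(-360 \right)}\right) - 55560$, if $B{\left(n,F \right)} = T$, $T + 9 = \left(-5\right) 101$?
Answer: $-56272$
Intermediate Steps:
$T = -514$ ($T = -9 - 505 = -514$)
$B{\left(n,F \right)} = -514$
$\left(B{\left(\frac{1}{98 + Y},-409 \right)} + b{\left(-360 \right)}\right) - 55560 = \left(-514 - 198\right) - 55560 = -712 - 55560 = -56272$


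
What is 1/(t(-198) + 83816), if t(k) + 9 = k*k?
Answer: 1/123011 ≈ 8.1294e-6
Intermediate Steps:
t(k) = -9 + k² (t(k) = -9 + k*k = -9 + k²)
1/(t(-198) + 83816) = 1/((-9 + (-198)²) + 83816) = 1/((-9 + 39204) + 83816) = 1/(39195 + 83816) = 1/123011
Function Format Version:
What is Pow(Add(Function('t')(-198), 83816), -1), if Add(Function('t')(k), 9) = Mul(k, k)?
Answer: Rational(1, 123011) ≈ 8.1294e-6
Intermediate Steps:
Function('t')(k) = Add(-9, Pow(k, 2)) (Function('t')(k) = Add(-9, Mul(k, k)) = Add(-9, Pow(k, 2)))
Pow(Add(Function('t')(-198), 83816), -1) = Pow(Add(Add(-9, Pow(-198, 2)), 83816), -1) = Pow(Add(Add(-9, 39204), 83816), -1) = Pow(Add(39195, 83816), -1) = Pow(123011, -1) = Rational(1, 123011)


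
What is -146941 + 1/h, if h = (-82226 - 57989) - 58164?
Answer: -29150008640/198379 ≈ -1.4694e+5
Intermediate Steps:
h = -198379 (h = -140215 - 58164 = -198379)
-146941 + 1/h = -146941 + 1/(-198379) = -146941 - 1/198379 = -29150008640/198379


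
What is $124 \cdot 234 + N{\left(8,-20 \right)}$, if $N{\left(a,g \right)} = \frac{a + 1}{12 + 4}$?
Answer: $\frac{464265}{16} \approx 29017.0$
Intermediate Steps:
$N{\left(a,g \right)} = \frac{1}{16} + \frac{a}{16}$ ($N{\left(a,g \right)} = \frac{1 + a}{16} = \left(1 + a\right) \frac{1}{16} = \frac{1}{16} + \frac{a}{16}$)
$124 \cdot 234 + N{\left(8,-20 \right)} = 124 \cdot 234 + \left(\frac{1}{16} + \frac{1}{16} \cdot 8\right) = 29016 + \left(\frac{1}{16} + \frac{1}{2}\right) = 29016 + \frac{9}{16} = \frac{464265}{16}$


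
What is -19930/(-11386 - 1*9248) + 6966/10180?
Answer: 86655961/52513530 ≈ 1.6502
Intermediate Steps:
-19930/(-11386 - 1*9248) + 6966/10180 = -19930/(-11386 - 9248) + 6966*(1/10180) = -19930/(-20634) + 3483/5090 = -19930*(-1/20634) + 3483/5090 = 9965/10317 + 3483/5090 = 86655961/52513530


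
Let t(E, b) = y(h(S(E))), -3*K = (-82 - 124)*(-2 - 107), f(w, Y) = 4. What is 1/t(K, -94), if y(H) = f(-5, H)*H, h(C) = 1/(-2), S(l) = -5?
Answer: -½ ≈ -0.50000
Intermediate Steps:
h(C) = -½
K = -22454/3 (K = -(-82 - 124)*(-2 - 107)/3 = -(-206)*(-109)/3 = -⅓*22454 = -22454/3 ≈ -7484.7)
y(H) = 4*H
t(E, b) = -2 (t(E, b) = 4*(-½) = -2)
1/t(K, -94) = 1/(-2) = -½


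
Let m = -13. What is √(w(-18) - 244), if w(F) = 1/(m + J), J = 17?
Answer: 5*I*√39/2 ≈ 15.612*I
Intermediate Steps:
w(F) = ¼ (w(F) = 1/(-13 + 17) = 1/4 = ¼)
√(w(-18) - 244) = √(¼ - 244) = √(-975/4) = 5*I*√39/2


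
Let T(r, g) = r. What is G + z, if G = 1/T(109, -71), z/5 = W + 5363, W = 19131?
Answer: 13349231/109 ≈ 1.2247e+5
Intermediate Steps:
z = 122470 (z = 5*(19131 + 5363) = 5*24494 = 122470)
G = 1/109 ≈ 0.0091743
G + z = 1/109 + 122470 = 13349231/109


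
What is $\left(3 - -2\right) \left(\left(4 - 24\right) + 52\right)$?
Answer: $160$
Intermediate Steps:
$\left(3 - -2\right) \left(\left(4 - 24\right) + 52\right) = \left(3 + 2\right) \left(\left(4 - 24\right) + 52\right) = 5 \left(-20 + 52\right) = 5 \cdot 32 = 160$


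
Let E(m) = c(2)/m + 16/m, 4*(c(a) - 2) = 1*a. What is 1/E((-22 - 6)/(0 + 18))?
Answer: -28/333 ≈ -0.084084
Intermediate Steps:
c(a) = 2 + a/4 (c(a) = 2 + (1*a)/4 = 2 + a/4)
E(m) = 37/(2*m) (E(m) = (2 + (¼)*2)/m + 16/m = (2 + ½)/m + 16/m = 5/(2*m) + 16/m = 37/(2*m))
1/E((-22 - 6)/(0 + 18)) = 1/(37/(2*(((-22 - 6)/(0 + 18))))) = 1/(37/(2*((-28/18)))) = 1/(37/(2*((-28*1/18)))) = 1/(37/(2*(-14/9))) = 1/((37/2)*(-9/14)) = 1/(-333/28) = -28/333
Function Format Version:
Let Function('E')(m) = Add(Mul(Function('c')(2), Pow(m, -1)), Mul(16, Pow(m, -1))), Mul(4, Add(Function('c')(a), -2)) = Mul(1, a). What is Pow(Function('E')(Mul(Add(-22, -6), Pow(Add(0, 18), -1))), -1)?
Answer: Rational(-28, 333) ≈ -0.084084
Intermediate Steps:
Function('c')(a) = Add(2, Mul(Rational(1, 4), a)) (Function('c')(a) = Add(2, Mul(Rational(1, 4), Mul(1, a))) = Add(2, Mul(Rational(1, 4), a)))
Function('E')(m) = Mul(Rational(37, 2), Pow(m, -1)) (Function('E')(m) = Add(Mul(Add(2, Mul(Rational(1, 4), 2)), Pow(m, -1)), Mul(16, Pow(m, -1))) = Add(Mul(Add(2, Rational(1, 2)), Pow(m, -1)), Mul(16, Pow(m, -1))) = Add(Mul(Rational(5, 2), Pow(m, -1)), Mul(16, Pow(m, -1))) = Mul(Rational(37, 2), Pow(m, -1)))
Pow(Function('E')(Mul(Add(-22, -6), Pow(Add(0, 18), -1))), -1) = Pow(Mul(Rational(37, 2), Pow(Mul(Add(-22, -6), Pow(Add(0, 18), -1)), -1)), -1) = Pow(Mul(Rational(37, 2), Pow(Mul(-28, Pow(18, -1)), -1)), -1) = Pow(Mul(Rational(37, 2), Pow(Mul(-28, Rational(1, 18)), -1)), -1) = Pow(Mul(Rational(37, 2), Pow(Rational(-14, 9), -1)), -1) = Pow(Mul(Rational(37, 2), Rational(-9, 14)), -1) = Pow(Rational(-333, 28), -1) = Rational(-28, 333)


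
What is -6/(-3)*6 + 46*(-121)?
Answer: -5554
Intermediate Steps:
-6/(-3)*6 + 46*(-121) = -6*(-1)/3*6 - 5566 = -2*(-1)*6 - 5566 = 2*6 - 5566 = 12 - 5566 = -5554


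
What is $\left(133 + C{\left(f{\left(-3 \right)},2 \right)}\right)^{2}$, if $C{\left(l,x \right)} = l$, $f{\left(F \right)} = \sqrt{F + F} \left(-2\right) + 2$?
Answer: $18201 - 540 i \sqrt{6} \approx 18201.0 - 1322.7 i$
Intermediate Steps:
$f{\left(F \right)} = 2 - 2 \sqrt{2} \sqrt{F}$ ($f{\left(F \right)} = \sqrt{2 F} \left(-2\right) + 2 = \sqrt{2} \sqrt{F} \left(-2\right) + 2 = - 2 \sqrt{2} \sqrt{F} + 2 = 2 - 2 \sqrt{2} \sqrt{F}$)
$\left(133 + C{\left(f{\left(-3 \right)},2 \right)}\right)^{2} = \left(133 + \left(2 - 2 \sqrt{2} \sqrt{-3}\right)\right)^{2} = \left(133 + \left(2 - 2 \sqrt{2} i \sqrt{3}\right)\right)^{2} = \left(133 + \left(2 - 2 i \sqrt{6}\right)\right)^{2} = \left(135 - 2 i \sqrt{6}\right)^{2}$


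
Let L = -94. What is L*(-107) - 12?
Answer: 10046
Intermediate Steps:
L*(-107) - 12 = -94*(-107) - 12 = 10058 - 12 = 10046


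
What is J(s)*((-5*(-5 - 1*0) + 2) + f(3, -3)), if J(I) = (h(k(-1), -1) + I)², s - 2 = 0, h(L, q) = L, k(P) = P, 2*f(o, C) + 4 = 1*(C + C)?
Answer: 22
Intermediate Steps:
f(o, C) = -2 + C (f(o, C) = -2 + (1*(C + C))/2 = -2 + (1*(2*C))/2 = -2 + (2*C)/2 = -2 + C)
s = 2 (s = 2 + 0 = 2)
J(I) = (-1 + I)²
J(s)*((-5*(-5 - 1*0) + 2) + f(3, -3)) = (-1 + 2)²*((-5*(-5 - 1*0) + 2) + (-2 - 3)) = 1²*((-5*(-5 + 0) + 2) - 5) = 1*((-5*(-5) + 2) - 5) = 1*((25 + 2) - 5) = 1*(27 - 5) = 1*22 = 22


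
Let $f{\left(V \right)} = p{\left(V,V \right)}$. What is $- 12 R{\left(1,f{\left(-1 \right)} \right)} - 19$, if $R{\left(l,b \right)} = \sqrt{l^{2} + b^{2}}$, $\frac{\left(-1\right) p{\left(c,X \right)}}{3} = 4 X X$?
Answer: $-19 - 12 \sqrt{145} \approx -163.5$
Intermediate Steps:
$p{\left(c,X \right)} = - 12 X^{2}$ ($p{\left(c,X \right)} = - 3 \cdot 4 X X = - 3 \cdot 4 X^{2} = - 12 X^{2}$)
$f{\left(V \right)} = - 12 V^{2}$
$R{\left(l,b \right)} = \sqrt{b^{2} + l^{2}}$
$- 12 R{\left(1,f{\left(-1 \right)} \right)} - 19 = - 12 \sqrt{\left(- 12 \left(-1\right)^{2}\right)^{2} + 1^{2}} - 19 = - 12 \sqrt{\left(\left(-12\right) 1\right)^{2} + 1} - 19 = - 12 \sqrt{\left(-12\right)^{2} + 1} - 19 = - 12 \sqrt{144 + 1} - 19 = - 12 \sqrt{145} - 19 = -19 - 12 \sqrt{145}$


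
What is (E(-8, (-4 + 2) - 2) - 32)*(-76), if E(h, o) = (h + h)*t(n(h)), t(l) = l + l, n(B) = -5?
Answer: -9728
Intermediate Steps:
t(l) = 2*l
E(h, o) = -20*h (E(h, o) = (h + h)*(2*(-5)) = (2*h)*(-10) = -20*h)
(E(-8, (-4 + 2) - 2) - 32)*(-76) = (-20*(-8) - 32)*(-76) = (160 - 32)*(-76) = 128*(-76) = -9728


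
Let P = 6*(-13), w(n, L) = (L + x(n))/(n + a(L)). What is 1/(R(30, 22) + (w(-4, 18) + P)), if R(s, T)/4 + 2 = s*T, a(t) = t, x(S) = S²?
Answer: 7/17895 ≈ 0.00039117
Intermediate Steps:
R(s, T) = -8 + 4*T*s (R(s, T) = -8 + 4*(s*T) = -8 + 4*(T*s) = -8 + 4*T*s)
w(n, L) = (L + n²)/(L + n) (w(n, L) = (L + n²)/(n + L) = (L + n²)/(L + n))
P = -78
1/(R(30, 22) + (w(-4, 18) + P)) = 1/((-8 + 4*22*30) + ((18 + (-4)²)/(18 - 4) - 78)) = 1/((-8 + 2640) + ((18 + 16)/14 - 78)) = 1/(2632 + ((1/14)*34 - 78)) = 1/(2632 + (17/7 - 78)) = 1/(2632 - 529/7) = 1/(17895/7) = 7/17895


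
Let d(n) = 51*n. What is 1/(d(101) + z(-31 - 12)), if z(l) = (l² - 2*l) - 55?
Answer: 1/7031 ≈ 0.00014223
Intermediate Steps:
z(l) = -55 + l² - 2*l
1/(d(101) + z(-31 - 12)) = 1/(51*101 + (-55 + (-31 - 12)² - 2*(-31 - 12))) = 1/(5151 + (-55 + (-43)² - 2*(-43))) = 1/(5151 + (-55 + 1849 + 86)) = 1/(5151 + 1880) = 1/7031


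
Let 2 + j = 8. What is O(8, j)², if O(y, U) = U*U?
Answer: 1296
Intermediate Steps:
j = 6 (j = -2 + 8 = 6)
O(y, U) = U²
O(8, j)² = (6²)² = 36² = 1296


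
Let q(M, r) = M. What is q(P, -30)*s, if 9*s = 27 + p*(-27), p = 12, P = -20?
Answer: 660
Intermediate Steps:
s = -33 (s = (27 + 12*(-27))/9 = (27 - 324)/9 = (⅑)*(-297) = -33)
q(P, -30)*s = -20*(-33) = 660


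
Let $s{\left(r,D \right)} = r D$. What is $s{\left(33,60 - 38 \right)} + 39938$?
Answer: $40664$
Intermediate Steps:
$s{\left(r,D \right)} = D r$
$s{\left(33,60 - 38 \right)} + 39938 = \left(60 - 38\right) 33 + 39938 = 22 \cdot 33 + 39938 = 726 + 39938 = 40664$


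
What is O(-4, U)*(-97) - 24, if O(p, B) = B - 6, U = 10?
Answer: -412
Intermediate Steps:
O(p, B) = -6 + B
O(-4, U)*(-97) - 24 = (-6 + 10)*(-97) - 24 = 4*(-97) - 24 = -388 - 24 = -412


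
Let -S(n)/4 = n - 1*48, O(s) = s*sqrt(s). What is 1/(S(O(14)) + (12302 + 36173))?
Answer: 48667/2368432985 + 56*sqrt(14)/2368432985 ≈ 2.0637e-5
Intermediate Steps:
O(s) = s**(3/2)
S(n) = 192 - 4*n (S(n) = -4*(n - 1*48) = -4*(n - 48) = -4*(-48 + n) = 192 - 4*n)
1/(S(O(14)) + (12302 + 36173)) = 1/((192 - 56*sqrt(14)) + (12302 + 36173)) = 1/((192 - 56*sqrt(14)) + 48475) = 1/(48667 - 56*sqrt(14))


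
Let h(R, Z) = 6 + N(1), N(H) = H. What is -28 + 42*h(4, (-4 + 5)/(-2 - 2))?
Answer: 266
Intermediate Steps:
h(R, Z) = 7 (h(R, Z) = 6 + 1 = 7)
-28 + 42*h(4, (-4 + 5)/(-2 - 2)) = -28 + 42*7 = -28 + 294 = 266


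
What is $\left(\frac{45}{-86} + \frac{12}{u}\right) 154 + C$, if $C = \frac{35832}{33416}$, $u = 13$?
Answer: $\frac{146271924}{2334943} \approx 62.645$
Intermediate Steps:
$C = \frac{4479}{4177}$ ($C = 35832 \cdot \frac{1}{33416} = \frac{4479}{4177} \approx 1.0723$)
$\left(\frac{45}{-86} + \frac{12}{u}\right) 154 + C = \left(\frac{45}{-86} + \frac{12}{13}\right) 154 + \frac{4479}{4177} = \left(45 \left(- \frac{1}{86}\right) + 12 \cdot \frac{1}{13}\right) 154 + \frac{4479}{4177} = \left(- \frac{45}{86} + \frac{12}{13}\right) 154 + \frac{4479}{4177} = \frac{447}{1118} \cdot 154 + \frac{4479}{4177} = \frac{34419}{559} + \frac{4479}{4177} = \frac{146271924}{2334943}$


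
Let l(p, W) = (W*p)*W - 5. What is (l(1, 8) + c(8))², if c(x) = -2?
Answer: 3249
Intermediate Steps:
l(p, W) = -5 + p*W² (l(p, W) = p*W² - 5 = -5 + p*W²)
(l(1, 8) + c(8))² = ((-5 + 1*8²) - 2)² = ((-5 + 1*64) - 2)² = ((-5 + 64) - 2)² = (59 - 2)² = 57² = 3249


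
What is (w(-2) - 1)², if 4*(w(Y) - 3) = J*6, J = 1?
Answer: 49/4 ≈ 12.250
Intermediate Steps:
w(Y) = 9/2 (w(Y) = 3 + (1*6)/4 = 3 + (¼)*6 = 3 + 3/2 = 9/2)
(w(-2) - 1)² = (9/2 - 1)² = (7/2)² = 49/4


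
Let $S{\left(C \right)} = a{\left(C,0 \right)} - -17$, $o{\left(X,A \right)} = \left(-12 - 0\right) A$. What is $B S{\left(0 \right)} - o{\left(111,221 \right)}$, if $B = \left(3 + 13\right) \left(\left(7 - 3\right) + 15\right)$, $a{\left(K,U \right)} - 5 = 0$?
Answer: $9340$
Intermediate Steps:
$a{\left(K,U \right)} = 5$ ($a{\left(K,U \right)} = 5 + 0 = 5$)
$o{\left(X,A \right)} = - 12 A$ ($o{\left(X,A \right)} = \left(-12 + 0\right) A = - 12 A$)
$B = 304$ ($B = 16 \left(4 + 15\right) = 16 \cdot 19 = 304$)
$S{\left(C \right)} = 22$ ($S{\left(C \right)} = 5 - -17 = 5 + 17 = 22$)
$B S{\left(0 \right)} - o{\left(111,221 \right)} = 304 \cdot 22 - \left(-12\right) 221 = 6688 - -2652 = 6688 + 2652 = 9340$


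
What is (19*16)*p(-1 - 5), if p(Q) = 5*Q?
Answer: -9120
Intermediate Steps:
(19*16)*p(-1 - 5) = (19*16)*(5*(-1 - 5)) = 304*(5*(-6)) = 304*(-30) = -9120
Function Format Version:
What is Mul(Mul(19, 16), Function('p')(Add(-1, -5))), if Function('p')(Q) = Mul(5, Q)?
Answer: -9120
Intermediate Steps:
Mul(Mul(19, 16), Function('p')(Add(-1, -5))) = Mul(Mul(19, 16), Mul(5, Add(-1, -5))) = Mul(304, Mul(5, -6)) = Mul(304, -30) = -9120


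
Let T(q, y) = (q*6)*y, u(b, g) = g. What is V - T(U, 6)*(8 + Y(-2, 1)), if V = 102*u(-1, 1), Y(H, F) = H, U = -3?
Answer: 750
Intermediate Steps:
T(q, y) = 6*q*y (T(q, y) = (6*q)*y = 6*q*y)
V = 102 (V = 102*1 = 102)
V - T(U, 6)*(8 + Y(-2, 1)) = 102 - 6*(-3)*6*(8 - 2) = 102 - (-108)*6 = 102 - 1*(-648) = 102 + 648 = 750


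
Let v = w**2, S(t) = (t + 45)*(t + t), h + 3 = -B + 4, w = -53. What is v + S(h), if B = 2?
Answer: 2721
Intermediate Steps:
h = -1 (h = -3 + (-1*2 + 4) = -3 + (-2 + 4) = -3 + 2 = -1)
S(t) = 2*t*(45 + t) (S(t) = (45 + t)*(2*t) = 2*t*(45 + t))
v = 2809 (v = (-53)**2 = 2809)
v + S(h) = 2809 + 2*(-1)*(45 - 1) = 2809 + 2*(-1)*44 = 2809 - 88 = 2721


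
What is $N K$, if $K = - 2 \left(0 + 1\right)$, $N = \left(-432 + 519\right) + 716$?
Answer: $-1606$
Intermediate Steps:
$N = 803$ ($N = 87 + 716 = 803$)
$K = -2$ ($K = \left(-2\right) 1 = -2$)
$N K = 803 \left(-2\right) = -1606$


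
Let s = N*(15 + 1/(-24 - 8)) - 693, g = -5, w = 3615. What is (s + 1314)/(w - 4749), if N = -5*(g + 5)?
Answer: -23/42 ≈ -0.54762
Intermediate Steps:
N = 0 (N = -5*(-5 + 5) = -5*0 = 0)
s = -693 (s = 0*(15 + 1/(-24 - 8)) - 693 = 0*(15 + 1/(-32)) - 693 = 0*(15 - 1/32) - 693 = 0*(479/32) - 693 = 0 - 693 = -693)
(s + 1314)/(w - 4749) = (-693 + 1314)/(3615 - 4749) = 621/(-1134) = 621*(-1/1134) = -23/42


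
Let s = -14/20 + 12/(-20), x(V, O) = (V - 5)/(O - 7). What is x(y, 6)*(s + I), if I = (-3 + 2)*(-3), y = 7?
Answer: -17/5 ≈ -3.4000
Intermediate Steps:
x(V, O) = (-5 + V)/(-7 + O)
I = 3 (I = -1*(-3) = 3)
s = -13/10 (s = -14*1/20 + 12*(-1/20) = -7/10 - ⅗ = -13/10 ≈ -1.3000)
x(y, 6)*(s + I) = ((-5 + 7)/(-7 + 6))*(-13/10 + 3) = (2/(-1))*(17/10) = -1*2*(17/10) = -2*17/10 = -17/5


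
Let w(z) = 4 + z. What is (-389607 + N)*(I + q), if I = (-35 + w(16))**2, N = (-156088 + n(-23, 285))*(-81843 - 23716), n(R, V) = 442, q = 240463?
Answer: 3954370620876816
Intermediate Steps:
N = 16429836114 (N = (-156088 + 442)*(-81843 - 23716) = -155646*(-105559) = 16429836114)
I = 225 (I = (-35 + (4 + 16))**2 = (-35 + 20)**2 = (-15)**2 = 225)
(-389607 + N)*(I + q) = (-389607 + 16429836114)*(225 + 240463) = 16429446507*240688 = 3954370620876816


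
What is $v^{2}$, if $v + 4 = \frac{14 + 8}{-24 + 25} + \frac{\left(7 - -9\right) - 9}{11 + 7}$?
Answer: $\frac{109561}{324} \approx 338.15$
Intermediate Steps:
$v = \frac{331}{18}$ ($v = -4 + \left(\frac{14 + 8}{-24 + 25} + \frac{\left(7 - -9\right) - 9}{11 + 7}\right) = -4 + \left(\frac{22}{1} + \frac{\left(7 + 9\right) - 9}{18}\right) = -4 + \left(22 \cdot 1 + \left(16 - 9\right) \frac{1}{18}\right) = -4 + \left(22 + 7 \cdot \frac{1}{18}\right) = -4 + \left(22 + \frac{7}{18}\right) = -4 + \frac{403}{18} = \frac{331}{18} \approx 18.389$)
$v^{2} = \left(\frac{331}{18}\right)^{2} = \frac{109561}{324}$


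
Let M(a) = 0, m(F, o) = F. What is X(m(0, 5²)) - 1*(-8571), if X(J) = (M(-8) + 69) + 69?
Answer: 8709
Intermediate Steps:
X(J) = 138 (X(J) = (0 + 69) + 69 = 69 + 69 = 138)
X(m(0, 5²)) - 1*(-8571) = 138 - 1*(-8571) = 138 + 8571 = 8709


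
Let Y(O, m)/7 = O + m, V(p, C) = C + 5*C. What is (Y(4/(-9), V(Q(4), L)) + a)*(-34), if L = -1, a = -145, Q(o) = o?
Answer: 58174/9 ≈ 6463.8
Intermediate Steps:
V(p, C) = 6*C
Y(O, m) = 7*O + 7*m (Y(O, m) = 7*(O + m) = 7*O + 7*m)
(Y(4/(-9), V(Q(4), L)) + a)*(-34) = ((7*(4/(-9)) + 7*(6*(-1))) - 145)*(-34) = ((7*(4*(-1/9)) + 7*(-6)) - 145)*(-34) = ((7*(-4/9) - 42) - 145)*(-34) = ((-28/9 - 42) - 145)*(-34) = (-406/9 - 145)*(-34) = -1711/9*(-34) = 58174/9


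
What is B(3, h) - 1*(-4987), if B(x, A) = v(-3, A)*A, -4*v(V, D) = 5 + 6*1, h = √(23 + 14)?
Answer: 4987 - 11*√37/4 ≈ 4970.3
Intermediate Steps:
h = √37 ≈ 6.0828
v(V, D) = -11/4 (v(V, D) = -(5 + 6*1)/4 = -(5 + 6)/4 = -¼*11 = -11/4)
B(x, A) = -11*A/4
B(3, h) - 1*(-4987) = -11*√37/4 - 1*(-4987) = -11*√37/4 + 4987 = 4987 - 11*√37/4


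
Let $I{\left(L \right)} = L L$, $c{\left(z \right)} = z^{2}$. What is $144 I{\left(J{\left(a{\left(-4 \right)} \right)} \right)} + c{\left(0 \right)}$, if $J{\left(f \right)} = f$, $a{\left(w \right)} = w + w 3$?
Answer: $36864$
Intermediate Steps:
$a{\left(w \right)} = 4 w$ ($a{\left(w \right)} = w + 3 w = 4 w$)
$I{\left(L \right)} = L^{2}$
$144 I{\left(J{\left(a{\left(-4 \right)} \right)} \right)} + c{\left(0 \right)} = 144 \left(4 \left(-4\right)\right)^{2} + 0^{2} = 144 \left(-16\right)^{2} + 0 = 144 \cdot 256 + 0 = 36864 + 0 = 36864$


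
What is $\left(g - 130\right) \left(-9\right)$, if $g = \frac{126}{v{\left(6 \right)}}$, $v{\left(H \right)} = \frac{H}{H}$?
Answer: $36$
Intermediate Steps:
$v{\left(H \right)} = 1$
$g = 126$ ($g = \frac{126}{1} = 126 \cdot 1 = 126$)
$\left(g - 130\right) \left(-9\right) = \left(126 - 130\right) \left(-9\right) = \left(-4\right) \left(-9\right) = 36$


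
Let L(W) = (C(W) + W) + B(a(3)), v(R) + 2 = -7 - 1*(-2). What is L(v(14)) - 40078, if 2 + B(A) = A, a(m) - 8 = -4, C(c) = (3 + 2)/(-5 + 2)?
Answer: -120254/3 ≈ -40085.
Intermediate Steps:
v(R) = -7 (v(R) = -2 + (-7 - 1*(-2)) = -2 + (-7 + 2) = -2 - 5 = -7)
C(c) = -5/3 (C(c) = 5/(-3) = 5*(-⅓) = -5/3)
a(m) = 4 (a(m) = 8 - 4 = 4)
B(A) = -2 + A
L(W) = ⅓ + W (L(W) = (-5/3 + W) + (-2 + 4) = (-5/3 + W) + 2 = ⅓ + W)
L(v(14)) - 40078 = (⅓ - 7) - 40078 = -20/3 - 40078 = -120254/3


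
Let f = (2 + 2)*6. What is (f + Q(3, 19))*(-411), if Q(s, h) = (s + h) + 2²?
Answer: -20550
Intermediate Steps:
Q(s, h) = 4 + h + s (Q(s, h) = (h + s) + 4 = 4 + h + s)
f = 24 (f = 4*6 = 24)
(f + Q(3, 19))*(-411) = (24 + (4 + 19 + 3))*(-411) = (24 + 26)*(-411) = 50*(-411) = -20550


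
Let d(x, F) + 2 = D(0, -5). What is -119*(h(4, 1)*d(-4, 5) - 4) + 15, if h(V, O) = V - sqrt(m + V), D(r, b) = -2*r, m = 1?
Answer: 1443 - 238*sqrt(5) ≈ 910.82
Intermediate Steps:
d(x, F) = -2 (d(x, F) = -2 - 2*0 = -2 + 0 = -2)
h(V, O) = V - sqrt(1 + V)
-119*(h(4, 1)*d(-4, 5) - 4) + 15 = -119*((4 - sqrt(1 + 4))*(-2) - 4) + 15 = -119*((4 - sqrt(5))*(-2) - 4) + 15 = -119*((-8 + 2*sqrt(5)) - 4) + 15 = -119*(-12 + 2*sqrt(5)) + 15 = (1428 - 238*sqrt(5)) + 15 = 1443 - 238*sqrt(5)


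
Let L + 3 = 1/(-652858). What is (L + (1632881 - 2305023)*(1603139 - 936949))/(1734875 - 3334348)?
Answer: 292333020228283415/1044228743834 ≈ 2.7995e+5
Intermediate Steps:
L = -1958575/652858 (L = -3 + 1/(-652858) = -3 - 1/652858 = -1958575/652858 ≈ -3.0000)
(L + (1632881 - 2305023)*(1603139 - 936949))/(1734875 - 3334348) = (-1958575/652858 + (1632881 - 2305023)*(1603139 - 936949))/(1734875 - 3334348) = (-1958575/652858 - 672142*666190)/(-1599473) = (-1958575/652858 - 447774278980)*(-1/1599473) = -292333020228283415/652858*(-1/1599473) = 292333020228283415/1044228743834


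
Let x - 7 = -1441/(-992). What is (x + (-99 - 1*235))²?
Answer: 104292181249/984064 ≈ 1.0598e+5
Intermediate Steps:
x = 8385/992 (x = 7 - 1441/(-992) = 7 - 1441*(-1/992) = 7 + 1441/992 = 8385/992 ≈ 8.4526)
(x + (-99 - 1*235))² = (8385/992 + (-99 - 1*235))² = (8385/992 + (-99 - 235))² = (8385/992 - 334)² = (-322943/992)² = 104292181249/984064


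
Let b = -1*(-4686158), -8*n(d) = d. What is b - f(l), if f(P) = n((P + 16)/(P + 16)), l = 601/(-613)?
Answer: 37489265/8 ≈ 4.6862e+6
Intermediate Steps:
l = -601/613 (l = 601*(-1/613) = -601/613 ≈ -0.98042)
n(d) = -d/8
f(P) = -1/8 (f(P) = -(P + 16)/(8*(P + 16)) = -(16 + P)/(8*(16 + P)) = -1/8*1 = -1/8)
b = 4686158
b - f(l) = 4686158 - 1*(-1/8) = 4686158 + 1/8 = 37489265/8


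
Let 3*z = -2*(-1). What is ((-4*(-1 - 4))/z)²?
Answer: 900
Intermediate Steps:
z = ⅔ (z = (-2*(-1))/3 = (⅓)*2 = ⅔ ≈ 0.66667)
((-4*(-1 - 4))/z)² = ((-4*(-1 - 4))/(⅔))² = (-4*(-5)*(3/2))² = (20*(3/2))² = 30² = 900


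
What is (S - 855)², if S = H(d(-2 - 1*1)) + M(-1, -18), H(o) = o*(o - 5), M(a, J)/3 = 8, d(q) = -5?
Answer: 609961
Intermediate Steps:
M(a, J) = 24 (M(a, J) = 3*8 = 24)
H(o) = o*(-5 + o)
S = 74 (S = -5*(-5 - 5) + 24 = -5*(-10) + 24 = 50 + 24 = 74)
(S - 855)² = (74 - 855)² = (-781)² = 609961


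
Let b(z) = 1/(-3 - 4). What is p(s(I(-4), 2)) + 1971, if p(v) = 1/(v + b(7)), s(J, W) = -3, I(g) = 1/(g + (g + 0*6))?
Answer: 43355/22 ≈ 1970.7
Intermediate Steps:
b(z) = -⅐ (b(z) = 1/(-7) = -⅐)
I(g) = 1/(2*g) (I(g) = 1/(g + (g + 0)) = 1/(g + g) = 1/(2*g))
p(v) = 1/(-⅐ + v) (p(v) = 1/(v - ⅐) = 1/(-⅐ + v))
p(s(I(-4), 2)) + 1971 = 7/(-1 + 7*(-3)) + 1971 = 7/(-1 - 21) + 1971 = 7/(-22) + 1971 = 7*(-1/22) + 1971 = -7/22 + 1971 = 43355/22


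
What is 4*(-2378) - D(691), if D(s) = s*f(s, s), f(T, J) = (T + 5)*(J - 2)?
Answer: -331374416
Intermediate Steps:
f(T, J) = (-2 + J)*(5 + T) (f(T, J) = (5 + T)*(-2 + J) = (-2 + J)*(5 + T))
D(s) = s*(-10 + s**2 + 3*s) (D(s) = s*(-10 - 2*s + 5*s + s*s) = s*(-10 - 2*s + 5*s + s**2) = s*(-10 + s**2 + 3*s))
4*(-2378) - D(691) = 4*(-2378) - 691*(-10 + 691**2 + 3*691) = -9512 - 691*(-10 + 477481 + 2073) = -9512 - 691*479544 = -9512 - 1*331364904 = -9512 - 331364904 = -331374416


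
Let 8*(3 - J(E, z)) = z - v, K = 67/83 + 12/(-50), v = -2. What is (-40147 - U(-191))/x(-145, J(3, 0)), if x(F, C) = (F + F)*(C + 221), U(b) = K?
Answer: 166612404/269283125 ≈ 0.61873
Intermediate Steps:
K = 1177/2075 (K = 67*(1/83) + 12*(-1/50) = 67/83 - 6/25 = 1177/2075 ≈ 0.56723)
U(b) = 1177/2075
J(E, z) = 11/4 - z/8 (J(E, z) = 3 - (z - 1*(-2))/8 = 3 - (z + 2)/8 = 3 - (2 + z)/8 = 3 + (-1/4 - z/8) = 11/4 - z/8)
x(F, C) = 2*F*(221 + C) (x(F, C) = (2*F)*(221 + C) = 2*F*(221 + C))
(-40147 - U(-191))/x(-145, J(3, 0)) = (-40147 - 1*1177/2075)/((2*(-145)*(221 + (11/4 - 1/8*0)))) = (-40147 - 1177/2075)/((2*(-145)*(221 + (11/4 + 0)))) = -83306202*(-1/(290*(221 + 11/4)))/2075 = -83306202/(2075*(2*(-145)*(895/4))) = -83306202/(2075*(-129775/2)) = -83306202/2075*(-2/129775) = 166612404/269283125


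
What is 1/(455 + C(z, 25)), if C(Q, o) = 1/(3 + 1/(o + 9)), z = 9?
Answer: 103/46899 ≈ 0.0021962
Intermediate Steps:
C(Q, o) = 1/(3 + 1/(9 + o))
1/(455 + C(z, 25)) = 1/(455 + (9 + 25)/(28 + 3*25)) = 1/(455 + 34/(28 + 75)) = 1/(455 + 34/103) = 1/(46899/103) = 103/46899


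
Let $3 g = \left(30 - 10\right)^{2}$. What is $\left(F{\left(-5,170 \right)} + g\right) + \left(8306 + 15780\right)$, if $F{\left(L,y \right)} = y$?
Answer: $\frac{73168}{3} \approx 24389.0$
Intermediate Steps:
$g = \frac{400}{3}$ ($g = \frac{\left(30 - 10\right)^{2}}{3} = \frac{20^{2}}{3} = \frac{1}{3} \cdot 400 = \frac{400}{3} \approx 133.33$)
$\left(F{\left(-5,170 \right)} + g\right) + \left(8306 + 15780\right) = \left(170 + \frac{400}{3}\right) + \left(8306 + 15780\right) = \frac{910}{3} + 24086 = \frac{73168}{3}$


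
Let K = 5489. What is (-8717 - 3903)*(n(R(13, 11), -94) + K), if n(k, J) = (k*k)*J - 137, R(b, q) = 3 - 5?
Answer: -62797120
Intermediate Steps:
R(b, q) = -2
n(k, J) = -137 + J*k**2 (n(k, J) = k**2*J - 137 = J*k**2 - 137 = -137 + J*k**2)
(-8717 - 3903)*(n(R(13, 11), -94) + K) = (-8717 - 3903)*((-137 - 94*(-2)**2) + 5489) = -12620*((-137 - 94*4) + 5489) = -12620*((-137 - 376) + 5489) = -12620*(-513 + 5489) = -12620*4976 = -62797120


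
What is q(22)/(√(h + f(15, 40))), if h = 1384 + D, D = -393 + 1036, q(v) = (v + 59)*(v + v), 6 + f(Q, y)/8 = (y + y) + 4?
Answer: 324*√2651/241 ≈ 69.220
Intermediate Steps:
f(Q, y) = -16 + 16*y (f(Q, y) = -48 + 8*((y + y) + 4) = -48 + 8*(2*y + 4) = -48 + 8*(4 + 2*y) = -48 + (32 + 16*y) = -16 + 16*y)
q(v) = 2*v*(59 + v) (q(v) = (59 + v)*(2*v) = 2*v*(59 + v))
D = 643
h = 2027 (h = 1384 + 643 = 2027)
q(22)/(√(h + f(15, 40))) = (2*22*(59 + 22))/(√(2027 + (-16 + 16*40))) = (2*22*81)/(√(2027 + (-16 + 640))) = 3564/(√(2027 + 624)) = 3564/(√2651) = 3564*(√2651/2651) = 324*√2651/241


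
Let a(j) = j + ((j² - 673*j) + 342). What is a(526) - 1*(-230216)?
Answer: 153762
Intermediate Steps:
a(j) = 342 + j² - 672*j (a(j) = j + (342 + j² - 673*j) = 342 + j² - 672*j)
a(526) - 1*(-230216) = (342 + 526² - 672*526) - 1*(-230216) = (342 + 276676 - 353472) + 230216 = -76454 + 230216 = 153762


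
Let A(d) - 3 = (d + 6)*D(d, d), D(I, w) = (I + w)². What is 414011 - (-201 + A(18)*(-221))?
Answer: 7288859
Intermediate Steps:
A(d) = 3 + 4*d²*(6 + d) (A(d) = 3 + (d + 6)*(d + d)² = 3 + (6 + d)*(2*d)² = 3 + (6 + d)*(4*d²) = 3 + 4*d²*(6 + d))
414011 - (-201 + A(18)*(-221)) = 414011 - (-201 + (3 + 4*18³ + 24*18²)*(-221)) = 414011 - (-201 + (3 + 4*5832 + 24*324)*(-221)) = 414011 - (-201 + (3 + 23328 + 7776)*(-221)) = 414011 - (-201 + 31107*(-221)) = 414011 - (-201 - 6874647) = 414011 - 1*(-6874848) = 414011 + 6874848 = 7288859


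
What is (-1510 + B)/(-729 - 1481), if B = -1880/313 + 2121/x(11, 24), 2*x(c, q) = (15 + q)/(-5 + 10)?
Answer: 395572/899249 ≈ 0.43989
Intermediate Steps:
x(c, q) = 3/2 + q/10 (x(c, q) = ((15 + q)/(-5 + 10))/2 = ((15 + q)/5)/2 = ((15 + q)*(⅕))/2 = (3 + q/5)/2 = 3/2 + q/10)
B = 2188470/4069 (B = -1880/313 + 2121/(3/2 + (⅒)*24) = -1880*1/313 + 2121/(3/2 + 12/5) = -1880/313 + 2121/(39/10) = -1880/313 + 2121*(10/39) = -1880/313 + 7070/13 = 2188470/4069 ≈ 537.84)
(-1510 + B)/(-729 - 1481) = (-1510 + 2188470/4069)/(-729 - 1481) = -3955720/4069/(-2210) = -3955720/4069*(-1/2210) = 395572/899249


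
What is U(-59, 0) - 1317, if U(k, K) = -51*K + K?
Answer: -1317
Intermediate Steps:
U(k, K) = -50*K
U(-59, 0) - 1317 = -50*0 - 1317 = 0 - 1317 = -1317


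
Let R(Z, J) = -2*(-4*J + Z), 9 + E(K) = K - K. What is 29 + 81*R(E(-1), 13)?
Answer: 9911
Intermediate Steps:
E(K) = -9 (E(K) = -9 + (K - K) = -9 + 0 = -9)
R(Z, J) = -2*Z + 8*J (R(Z, J) = -2*(Z - 4*J) = -2*Z + 8*J)
29 + 81*R(E(-1), 13) = 29 + 81*(-2*(-9) + 8*13) = 29 + 81*(18 + 104) = 29 + 81*122 = 29 + 9882 = 9911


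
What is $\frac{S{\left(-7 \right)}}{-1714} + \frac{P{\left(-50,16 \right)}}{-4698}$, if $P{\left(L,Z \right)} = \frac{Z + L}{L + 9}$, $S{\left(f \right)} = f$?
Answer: $\frac{645025}{165073626} \approx 0.0039075$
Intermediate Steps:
$P{\left(L,Z \right)} = \frac{L + Z}{9 + L}$
$\frac{S{\left(-7 \right)}}{-1714} + \frac{P{\left(-50,16 \right)}}{-4698} = - \frac{7}{-1714} + \frac{\frac{1}{9 - 50} \left(-50 + 16\right)}{-4698} = \left(-7\right) \left(- \frac{1}{1714}\right) + \frac{1}{-41} \left(-34\right) \left(- \frac{1}{4698}\right) = \frac{7}{1714} + \left(- \frac{1}{41}\right) \left(-34\right) \left(- \frac{1}{4698}\right) = \frac{7}{1714} + \frac{34}{41} \left(- \frac{1}{4698}\right) = \frac{7}{1714} - \frac{17}{96309} = \frac{645025}{165073626}$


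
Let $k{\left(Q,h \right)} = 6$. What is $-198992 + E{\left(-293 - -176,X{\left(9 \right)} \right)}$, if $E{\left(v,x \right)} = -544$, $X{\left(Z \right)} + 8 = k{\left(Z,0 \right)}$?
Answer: $-199536$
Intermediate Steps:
$X{\left(Z \right)} = -2$ ($X{\left(Z \right)} = -8 + 6 = -2$)
$-198992 + E{\left(-293 - -176,X{\left(9 \right)} \right)} = -198992 - 544 = -199536$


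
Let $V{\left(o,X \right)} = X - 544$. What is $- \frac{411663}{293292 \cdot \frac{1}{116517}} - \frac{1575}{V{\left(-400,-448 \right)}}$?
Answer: $- \frac{1321709720387}{8081824} \approx -1.6354 \cdot 10^{5}$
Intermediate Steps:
$V{\left(o,X \right)} = -544 + X$
$- \frac{411663}{293292 \cdot \frac{1}{116517}} - \frac{1575}{V{\left(-400,-448 \right)}} = - \frac{411663}{293292 \cdot \frac{1}{116517}} - \frac{1575}{-544 - 448} = - \frac{411663}{293292 \cdot \frac{1}{116517}} - \frac{1575}{-992} = - \frac{411663}{\frac{97764}{38839}} - - \frac{1575}{992} = \left(-411663\right) \frac{38839}{97764} + \frac{1575}{992} = - \frac{5329526419}{32588} + \frac{1575}{992} = - \frac{1321709720387}{8081824}$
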